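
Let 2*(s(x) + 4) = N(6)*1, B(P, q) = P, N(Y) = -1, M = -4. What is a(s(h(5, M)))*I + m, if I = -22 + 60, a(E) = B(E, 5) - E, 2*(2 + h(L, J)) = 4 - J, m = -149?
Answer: -149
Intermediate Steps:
h(L, J) = -J/2 (h(L, J) = -2 + (4 - J)/2 = -2 + (2 - J/2) = -J/2)
s(x) = -9/2 (s(x) = -4 + (-1*1)/2 = -4 + (½)*(-1) = -4 - ½ = -9/2)
a(E) = 0 (a(E) = E - E = 0)
I = 38
a(s(h(5, M)))*I + m = 0*38 - 149 = 0 - 149 = -149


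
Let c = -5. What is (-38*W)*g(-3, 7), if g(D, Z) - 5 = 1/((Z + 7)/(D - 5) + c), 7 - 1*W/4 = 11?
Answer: 79648/27 ≈ 2949.9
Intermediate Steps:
W = -16 (W = 28 - 4*11 = 28 - 44 = -16)
g(D, Z) = 5 + 1/(-5 + (7 + Z)/(-5 + D)) (g(D, Z) = 5 + 1/((Z + 7)/(D - 5) - 5) = 5 + 1/((7 + Z)/(-5 + D) - 5) = 5 + 1/(-5 + (7 + Z)/(-5 + D)))
(-38*W)*g(-3, 7) = (-38*(-16))*((155 - 24*(-3) + 5*7)/(32 + 7 - 5*(-3))) = 608*((155 + 72 + 35)/(32 + 7 + 15)) = 608*(262/54) = 608*((1/54)*262) = 608*(131/27) = 79648/27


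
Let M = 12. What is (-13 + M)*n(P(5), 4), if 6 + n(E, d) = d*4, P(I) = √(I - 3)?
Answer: -10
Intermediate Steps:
P(I) = √(-3 + I)
n(E, d) = -6 + 4*d (n(E, d) = -6 + d*4 = -6 + 4*d)
(-13 + M)*n(P(5), 4) = (-13 + 12)*(-6 + 4*4) = -(-6 + 16) = -1*10 = -10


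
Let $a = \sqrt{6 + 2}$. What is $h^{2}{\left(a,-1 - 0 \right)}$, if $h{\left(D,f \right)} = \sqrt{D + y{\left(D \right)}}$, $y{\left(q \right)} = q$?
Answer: $4 \sqrt{2} \approx 5.6569$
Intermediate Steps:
$a = 2 \sqrt{2}$ ($a = \sqrt{8} = 2 \sqrt{2} \approx 2.8284$)
$h{\left(D,f \right)} = \sqrt{2} \sqrt{D}$ ($h{\left(D,f \right)} = \sqrt{D + D} = \sqrt{2 D} = \sqrt{2} \sqrt{D}$)
$h^{2}{\left(a,-1 - 0 \right)} = \left(\sqrt{2} \sqrt{2 \sqrt{2}}\right)^{2} = \left(\sqrt{2} \cdot 2^{\frac{3}{4}}\right)^{2} = \left(2 \sqrt[4]{2}\right)^{2} = 4 \sqrt{2}$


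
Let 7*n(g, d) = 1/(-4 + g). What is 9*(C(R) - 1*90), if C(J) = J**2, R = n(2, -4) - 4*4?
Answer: 296865/196 ≈ 1514.6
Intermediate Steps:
n(g, d) = 1/(7*(-4 + g))
R = -225/14 (R = 1/(7*(-4 + 2)) - 4*4 = (1/7)/(-2) - 16 = (1/7)*(-1/2) - 16 = -1/14 - 16 = -225/14 ≈ -16.071)
9*(C(R) - 1*90) = 9*((-225/14)**2 - 1*90) = 9*(50625/196 - 90) = 9*(32985/196) = 296865/196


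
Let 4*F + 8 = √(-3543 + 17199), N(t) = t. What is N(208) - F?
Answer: 210 - √3414/2 ≈ 180.79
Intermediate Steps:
F = -2 + √3414/2 (F = -2 + √(-3543 + 17199)/4 = -2 + √13656/4 = -2 + (2*√3414)/4 = -2 + √3414/2 ≈ 27.215)
N(208) - F = 208 - (-2 + √3414/2) = 208 + (2 - √3414/2) = 210 - √3414/2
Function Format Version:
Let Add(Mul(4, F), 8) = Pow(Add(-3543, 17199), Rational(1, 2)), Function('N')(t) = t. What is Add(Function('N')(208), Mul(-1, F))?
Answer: Add(210, Mul(Rational(-1, 2), Pow(3414, Rational(1, 2)))) ≈ 180.79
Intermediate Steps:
F = Add(-2, Mul(Rational(1, 2), Pow(3414, Rational(1, 2)))) (F = Add(-2, Mul(Rational(1, 4), Pow(Add(-3543, 17199), Rational(1, 2)))) = Add(-2, Mul(Rational(1, 4), Pow(13656, Rational(1, 2)))) = Add(-2, Mul(Rational(1, 4), Mul(2, Pow(3414, Rational(1, 2))))) = Add(-2, Mul(Rational(1, 2), Pow(3414, Rational(1, 2)))) ≈ 27.215)
Add(Function('N')(208), Mul(-1, F)) = Add(208, Mul(-1, Add(-2, Mul(Rational(1, 2), Pow(3414, Rational(1, 2)))))) = Add(208, Add(2, Mul(Rational(-1, 2), Pow(3414, Rational(1, 2))))) = Add(210, Mul(Rational(-1, 2), Pow(3414, Rational(1, 2))))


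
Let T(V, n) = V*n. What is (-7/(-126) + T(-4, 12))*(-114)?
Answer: 16397/3 ≈ 5465.7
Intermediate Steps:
(-7/(-126) + T(-4, 12))*(-114) = (-7/(-126) - 4*12)*(-114) = (-7*(-1/126) - 48)*(-114) = (1/18 - 48)*(-114) = -863/18*(-114) = 16397/3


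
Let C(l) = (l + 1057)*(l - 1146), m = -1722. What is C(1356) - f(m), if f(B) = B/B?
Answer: 506729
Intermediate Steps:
f(B) = 1
C(l) = (-1146 + l)*(1057 + l) (C(l) = (1057 + l)*(-1146 + l) = (-1146 + l)*(1057 + l))
C(1356) - f(m) = (-1211322 + 1356² - 89*1356) - 1*1 = (-1211322 + 1838736 - 120684) - 1 = 506730 - 1 = 506729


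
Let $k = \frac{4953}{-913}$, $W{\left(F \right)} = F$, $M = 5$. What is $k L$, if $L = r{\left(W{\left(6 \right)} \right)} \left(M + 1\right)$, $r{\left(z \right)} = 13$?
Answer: $- \frac{386334}{913} \approx -423.15$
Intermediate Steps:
$L = 78$ ($L = 13 \left(5 + 1\right) = 13 \cdot 6 = 78$)
$k = - \frac{4953}{913}$ ($k = 4953 \left(- \frac{1}{913}\right) = - \frac{4953}{913} \approx -5.425$)
$k L = \left(- \frac{4953}{913}\right) 78 = - \frac{386334}{913}$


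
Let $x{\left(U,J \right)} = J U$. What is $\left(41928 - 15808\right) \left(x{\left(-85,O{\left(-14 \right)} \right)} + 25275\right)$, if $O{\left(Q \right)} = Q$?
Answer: $691265800$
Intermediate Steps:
$\left(41928 - 15808\right) \left(x{\left(-85,O{\left(-14 \right)} \right)} + 25275\right) = \left(41928 - 15808\right) \left(\left(-14\right) \left(-85\right) + 25275\right) = 26120 \left(1190 + 25275\right) = 26120 \cdot 26465 = 691265800$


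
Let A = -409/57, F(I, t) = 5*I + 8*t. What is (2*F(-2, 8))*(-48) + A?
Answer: -295897/57 ≈ -5191.2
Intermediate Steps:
A = -409/57 (A = -409*1/57 = -409/57 ≈ -7.1754)
(2*F(-2, 8))*(-48) + A = (2*(5*(-2) + 8*8))*(-48) - 409/57 = (2*(-10 + 64))*(-48) - 409/57 = (2*54)*(-48) - 409/57 = 108*(-48) - 409/57 = -5184 - 409/57 = -295897/57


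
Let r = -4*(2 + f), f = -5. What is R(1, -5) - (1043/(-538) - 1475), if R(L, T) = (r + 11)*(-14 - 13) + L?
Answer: 461033/538 ≈ 856.94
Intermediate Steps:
r = 12 (r = -4*(2 - 5) = -4*(-3) = 12)
R(L, T) = -621 + L (R(L, T) = (12 + 11)*(-14 - 13) + L = 23*(-27) + L = -621 + L)
R(1, -5) - (1043/(-538) - 1475) = (-621 + 1) - (1043/(-538) - 1475) = -620 - (1043*(-1/538) - 1475) = -620 - (-1043/538 - 1475) = -620 - 1*(-794593/538) = -620 + 794593/538 = 461033/538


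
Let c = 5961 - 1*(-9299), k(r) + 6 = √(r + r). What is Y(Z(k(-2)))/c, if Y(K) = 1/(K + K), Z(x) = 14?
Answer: 1/427280 ≈ 2.3404e-6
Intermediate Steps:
k(r) = -6 + √2*√r (k(r) = -6 + √(r + r) = -6 + √(2*r) = -6 + √2*√r)
c = 15260 (c = 5961 + 9299 = 15260)
Y(K) = 1/(2*K)
Y(Z(k(-2)))/c = ((½)/14)/15260 = ((½)*(1/14))*(1/15260) = (1/28)*(1/15260) = 1/427280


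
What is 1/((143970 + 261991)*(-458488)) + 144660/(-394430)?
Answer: -2692531220678531/7341456445158824 ≈ -0.36676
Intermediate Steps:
1/((143970 + 261991)*(-458488)) + 144660/(-394430) = -1/458488/405961 + 144660*(-1/394430) = (1/405961)*(-1/458488) - 14466/39443 = -1/186128246968 - 14466/39443 = -2692531220678531/7341456445158824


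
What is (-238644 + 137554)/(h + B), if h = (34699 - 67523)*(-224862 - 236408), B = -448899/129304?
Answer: -1188303760/177977863301911 ≈ -6.6767e-6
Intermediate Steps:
B = -448899/129304 (B = -448899*1/129304 = -448899/129304 ≈ -3.4717)
h = 15140726480 (h = -32824*(-461270) = 15140726480)
(-238644 + 137554)/(h + B) = (-238644 + 137554)/(15140726480 - 448899/129304) = -101090/1957756496321021/129304 = -101090*129304/1957756496321021 = -1188303760/177977863301911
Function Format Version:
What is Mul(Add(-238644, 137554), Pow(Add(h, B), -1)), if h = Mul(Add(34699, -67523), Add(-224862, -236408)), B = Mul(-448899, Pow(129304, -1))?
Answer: Rational(-1188303760, 177977863301911) ≈ -6.6767e-6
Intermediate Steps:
B = Rational(-448899, 129304) (B = Mul(-448899, Rational(1, 129304)) = Rational(-448899, 129304) ≈ -3.4717)
h = 15140726480 (h = Mul(-32824, -461270) = 15140726480)
Mul(Add(-238644, 137554), Pow(Add(h, B), -1)) = Mul(Add(-238644, 137554), Pow(Add(15140726480, Rational(-448899, 129304)), -1)) = Mul(-101090, Pow(Rational(1957756496321021, 129304), -1)) = Mul(-101090, Rational(129304, 1957756496321021)) = Rational(-1188303760, 177977863301911)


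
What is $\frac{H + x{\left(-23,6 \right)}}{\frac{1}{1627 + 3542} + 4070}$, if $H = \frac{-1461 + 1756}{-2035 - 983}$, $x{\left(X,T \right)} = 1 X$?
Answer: $- \frac{120108607}{21164057986} \approx -0.0056751$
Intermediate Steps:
$x{\left(X,T \right)} = X$
$H = - \frac{295}{3018}$ ($H = \frac{295}{-3018} = 295 \left(- \frac{1}{3018}\right) = - \frac{295}{3018} \approx -0.097747$)
$\frac{H + x{\left(-23,6 \right)}}{\frac{1}{1627 + 3542} + 4070} = \frac{- \frac{295}{3018} - 23}{\frac{1}{1627 + 3542} + 4070} = - \frac{69709}{3018 \left(\frac{1}{5169} + 4070\right)} = - \frac{69709}{3018 \cdot \frac{21037831}{5169}} = \left(- \frac{69709}{3018}\right) \frac{5169}{21037831} = - \frac{120108607}{21164057986}$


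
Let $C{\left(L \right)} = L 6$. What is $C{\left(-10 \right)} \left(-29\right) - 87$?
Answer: $1653$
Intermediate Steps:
$C{\left(L \right)} = 6 L$
$C{\left(-10 \right)} \left(-29\right) - 87 = 6 \left(-10\right) \left(-29\right) - 87 = \left(-60\right) \left(-29\right) - 87 = 1740 - 87 = 1653$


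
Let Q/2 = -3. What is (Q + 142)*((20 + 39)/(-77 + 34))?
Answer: -8024/43 ≈ -186.60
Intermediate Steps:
Q = -6 (Q = 2*(-3) = -6)
(Q + 142)*((20 + 39)/(-77 + 34)) = (-6 + 142)*((20 + 39)/(-77 + 34)) = 136*(59/(-43)) = 136*(59*(-1/43)) = 136*(-59/43) = -8024/43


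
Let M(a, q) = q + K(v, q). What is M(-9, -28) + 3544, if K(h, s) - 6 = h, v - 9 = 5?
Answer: 3536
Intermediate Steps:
v = 14 (v = 9 + 5 = 14)
K(h, s) = 6 + h
M(a, q) = 20 + q (M(a, q) = q + (6 + 14) = q + 20 = 20 + q)
M(-9, -28) + 3544 = (20 - 28) + 3544 = -8 + 3544 = 3536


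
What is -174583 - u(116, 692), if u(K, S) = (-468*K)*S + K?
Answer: 37392597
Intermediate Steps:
u(K, S) = K - 468*K*S (u(K, S) = -468*K*S + K = K - 468*K*S)
-174583 - u(116, 692) = -174583 - 116*(1 - 468*692) = -174583 - 116*(1 - 323856) = -174583 - 116*(-323855) = -174583 - 1*(-37567180) = -174583 + 37567180 = 37392597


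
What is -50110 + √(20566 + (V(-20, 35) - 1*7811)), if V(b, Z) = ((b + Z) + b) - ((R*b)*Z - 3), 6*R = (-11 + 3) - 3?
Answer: -50110 + √103227/3 ≈ -50003.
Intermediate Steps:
R = -11/6 (R = ((-11 + 3) - 3)/6 = (-8 - 3)/6 = (⅙)*(-11) = -11/6 ≈ -1.8333)
V(b, Z) = 3 + Z + 2*b + 11*Z*b/6 (V(b, Z) = ((b + Z) + b) - ((-11*b/6)*Z - 3) = ((Z + b) + b) - (-11*Z*b/6 - 3) = (Z + 2*b) - (-3 - 11*Z*b/6) = (Z + 2*b) + (3 + 11*Z*b/6) = 3 + Z + 2*b + 11*Z*b/6)
-50110 + √(20566 + (V(-20, 35) - 1*7811)) = -50110 + √(20566 + ((3 + 35 + 2*(-20) + (11/6)*35*(-20)) - 1*7811)) = -50110 + √(20566 + ((3 + 35 - 40 - 3850/3) - 7811)) = -50110 + √(20566 + (-3856/3 - 7811)) = -50110 + √(20566 - 27289/3) = -50110 + √(34409/3) = -50110 + √103227/3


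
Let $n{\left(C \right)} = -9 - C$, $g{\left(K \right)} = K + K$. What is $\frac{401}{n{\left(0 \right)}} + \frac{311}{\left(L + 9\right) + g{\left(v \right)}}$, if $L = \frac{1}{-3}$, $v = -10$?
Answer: $- \frac{22031}{306} \approx -71.997$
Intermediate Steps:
$g{\left(K \right)} = 2 K$
$L = - \frac{1}{3} \approx -0.33333$
$\frac{401}{n{\left(0 \right)}} + \frac{311}{\left(L + 9\right) + g{\left(v \right)}} = \frac{401}{-9 - 0} + \frac{311}{\left(- \frac{1}{3} + 9\right) + 2 \left(-10\right)} = \frac{401}{-9 + 0} + \frac{311}{\frac{26}{3} - 20} = \frac{401}{-9} + \frac{311}{- \frac{34}{3}} = 401 \left(- \frac{1}{9}\right) + 311 \left(- \frac{3}{34}\right) = - \frac{401}{9} - \frac{933}{34} = - \frac{22031}{306}$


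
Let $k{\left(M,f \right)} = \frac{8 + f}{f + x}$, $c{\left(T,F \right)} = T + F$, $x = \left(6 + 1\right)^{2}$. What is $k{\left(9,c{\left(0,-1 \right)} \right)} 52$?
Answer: $\frac{91}{12} \approx 7.5833$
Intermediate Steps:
$x = 49$ ($x = 7^{2} = 49$)
$c{\left(T,F \right)} = F + T$
$k{\left(M,f \right)} = \frac{8 + f}{49 + f}$ ($k{\left(M,f \right)} = \frac{8 + f}{f + 49} = \frac{8 + f}{49 + f}$)
$k{\left(9,c{\left(0,-1 \right)} \right)} 52 = \frac{8 + \left(-1 + 0\right)}{49 + \left(-1 + 0\right)} 52 = \frac{8 - 1}{49 - 1} \cdot 52 = \frac{1}{48} \cdot 7 \cdot 52 = \frac{7}{48} \cdot 52 = \frac{91}{12}$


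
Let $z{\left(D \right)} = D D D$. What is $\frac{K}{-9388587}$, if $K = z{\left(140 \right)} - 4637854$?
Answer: $\frac{1893854}{9388587} \approx 0.20172$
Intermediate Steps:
$z{\left(D \right)} = D^{3}$ ($z{\left(D \right)} = D^{2} D = D^{3}$)
$K = -1893854$ ($K = 140^{3} - 4637854 = 2744000 - 4637854 = -1893854$)
$\frac{K}{-9388587} = - \frac{1893854}{-9388587} = \left(-1893854\right) \left(- \frac{1}{9388587}\right) = \frac{1893854}{9388587}$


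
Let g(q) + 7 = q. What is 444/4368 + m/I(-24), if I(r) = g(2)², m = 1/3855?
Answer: 3566239/35080500 ≈ 0.10166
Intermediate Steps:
m = 1/3855 ≈ 0.00025940
g(q) = -7 + q
I(r) = 25 (I(r) = (-7 + 2)² = (-5)² = 25)
444/4368 + m/I(-24) = 444/4368 + (1/3855)/25 = 444*(1/4368) + (1/3855)*(1/25) = 37/364 + 1/96375 = 3566239/35080500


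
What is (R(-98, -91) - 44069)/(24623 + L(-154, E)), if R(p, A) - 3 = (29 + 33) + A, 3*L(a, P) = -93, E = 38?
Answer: -44095/24592 ≈ -1.7931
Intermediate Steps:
L(a, P) = -31 (L(a, P) = (1/3)*(-93) = -31)
R(p, A) = 65 + A (R(p, A) = 3 + ((29 + 33) + A) = 3 + (62 + A) = 65 + A)
(R(-98, -91) - 44069)/(24623 + L(-154, E)) = ((65 - 91) - 44069)/(24623 - 31) = (-26 - 44069)/24592 = -44095*1/24592 = -44095/24592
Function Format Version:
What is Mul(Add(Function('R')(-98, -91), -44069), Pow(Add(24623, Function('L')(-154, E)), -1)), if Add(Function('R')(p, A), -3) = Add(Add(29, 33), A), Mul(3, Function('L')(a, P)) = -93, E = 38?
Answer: Rational(-44095, 24592) ≈ -1.7931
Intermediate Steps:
Function('L')(a, P) = -31 (Function('L')(a, P) = Mul(Rational(1, 3), -93) = -31)
Function('R')(p, A) = Add(65, A) (Function('R')(p, A) = Add(3, Add(Add(29, 33), A)) = Add(3, Add(62, A)) = Add(65, A))
Mul(Add(Function('R')(-98, -91), -44069), Pow(Add(24623, Function('L')(-154, E)), -1)) = Mul(Add(Add(65, -91), -44069), Pow(Add(24623, -31), -1)) = Mul(Add(-26, -44069), Pow(24592, -1)) = Mul(-44095, Rational(1, 24592)) = Rational(-44095, 24592)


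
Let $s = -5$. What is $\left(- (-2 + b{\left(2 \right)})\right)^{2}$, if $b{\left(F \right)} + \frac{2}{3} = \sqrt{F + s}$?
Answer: $\frac{37}{9} - \frac{16 i \sqrt{3}}{3} \approx 4.1111 - 9.2376 i$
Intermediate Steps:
$b{\left(F \right)} = - \frac{2}{3} + \sqrt{-5 + F}$ ($b{\left(F \right)} = - \frac{2}{3} + \sqrt{F - 5} = - \frac{2}{3} + \sqrt{-5 + F}$)
$\left(- (-2 + b{\left(2 \right)})\right)^{2} = \left(- (-2 - \left(\frac{2}{3} - \sqrt{-5 + 2}\right))\right)^{2} = \left(- (-2 - \left(\frac{2}{3} - \sqrt{-3}\right))\right)^{2} = \left(- (-2 - \left(\frac{2}{3} - i \sqrt{3}\right))\right)^{2} = \left(- (- \frac{8}{3} + i \sqrt{3})\right)^{2} = \left(\frac{8}{3} - i \sqrt{3}\right)^{2}$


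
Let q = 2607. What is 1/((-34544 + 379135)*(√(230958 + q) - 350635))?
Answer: -3049/368396753589644 - √233565/42365626662809060 ≈ -8.2878e-12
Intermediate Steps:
1/((-34544 + 379135)*(√(230958 + q) - 350635)) = 1/((-34544 + 379135)*(√(230958 + 2607) - 350635)) = 1/(344591*(√233565 - 350635)) = 1/(344591*(-350635 + √233565)) = 1/(-120825665285 + 344591*√233565)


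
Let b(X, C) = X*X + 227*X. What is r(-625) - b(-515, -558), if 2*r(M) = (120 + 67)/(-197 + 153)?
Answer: -1186577/8 ≈ -1.4832e+5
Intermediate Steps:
b(X, C) = X² + 227*X
r(M) = -17/8 (r(M) = ((120 + 67)/(-197 + 153))/2 = (187/(-44))/2 = (187*(-1/44))/2 = (½)*(-17/4) = -17/8)
r(-625) - b(-515, -558) = -17/8 - (-515)*(227 - 515) = -17/8 - (-515)*(-288) = -17/8 - 1*148320 = -17/8 - 148320 = -1186577/8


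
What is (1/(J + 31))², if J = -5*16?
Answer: 1/2401 ≈ 0.00041649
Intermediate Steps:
J = -80
(1/(J + 31))² = (1/(-80 + 31))² = (1/(-49))² = (-1/49)² = 1/2401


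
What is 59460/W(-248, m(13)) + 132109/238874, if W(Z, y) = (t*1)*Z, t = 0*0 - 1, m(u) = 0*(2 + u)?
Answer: 889763192/3702547 ≈ 240.31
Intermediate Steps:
m(u) = 0
t = -1 (t = 0 - 1 = -1)
W(Z, y) = -Z (W(Z, y) = (-1*1)*Z = -Z)
59460/W(-248, m(13)) + 132109/238874 = 59460/((-1*(-248))) + 132109/238874 = 59460/248 + 132109*(1/238874) = 59460*(1/248) + 132109/238874 = 14865/62 + 132109/238874 = 889763192/3702547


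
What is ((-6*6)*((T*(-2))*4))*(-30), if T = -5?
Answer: 43200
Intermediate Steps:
((-6*6)*((T*(-2))*4))*(-30) = ((-6*6)*(-5*(-2)*4))*(-30) = -360*4*(-30) = -36*40*(-30) = -1440*(-30) = 43200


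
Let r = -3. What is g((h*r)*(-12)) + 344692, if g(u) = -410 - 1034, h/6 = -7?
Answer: 343248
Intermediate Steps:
h = -42 (h = 6*(-7) = -42)
g(u) = -1444
g((h*r)*(-12)) + 344692 = -1444 + 344692 = 343248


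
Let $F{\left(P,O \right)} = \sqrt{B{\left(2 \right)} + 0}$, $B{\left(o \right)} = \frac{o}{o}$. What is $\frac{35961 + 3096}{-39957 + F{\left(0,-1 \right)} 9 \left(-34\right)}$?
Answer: $- \frac{13019}{13421} \approx -0.97005$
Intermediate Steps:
$B{\left(o \right)} = 1$
$F{\left(P,O \right)} = 1$ ($F{\left(P,O \right)} = \sqrt{1 + 0} = \sqrt{1} = 1$)
$\frac{35961 + 3096}{-39957 + F{\left(0,-1 \right)} 9 \left(-34\right)} = \frac{35961 + 3096}{-39957 + 1 \cdot 9 \left(-34\right)} = \frac{39057}{-39957 + 9 \left(-34\right)} = \frac{39057}{-39957 - 306} = \frac{39057}{-40263} = 39057 \left(- \frac{1}{40263}\right) = - \frac{13019}{13421}$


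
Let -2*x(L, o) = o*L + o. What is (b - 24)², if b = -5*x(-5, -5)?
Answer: 676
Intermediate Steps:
x(L, o) = -o/2 - L*o/2 (x(L, o) = -(o*L + o)/2 = -(L*o + o)/2 = -(o + L*o)/2 = -o/2 - L*o/2)
b = 50 (b = -(-5)*(-5)*(1 - 5)/2 = -(-5)*(-5)*(-4)/2 = -5*(-10) = 50)
(b - 24)² = (50 - 24)² = 26² = 676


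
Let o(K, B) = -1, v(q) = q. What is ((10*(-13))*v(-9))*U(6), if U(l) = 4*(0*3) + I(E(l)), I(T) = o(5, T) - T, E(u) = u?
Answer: -8190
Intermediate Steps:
I(T) = -1 - T
U(l) = -1 - l (U(l) = 4*(0*3) + (-1 - l) = 4*0 + (-1 - l) = 0 + (-1 - l) = -1 - l)
((10*(-13))*v(-9))*U(6) = ((10*(-13))*(-9))*(-1 - 1*6) = (-130*(-9))*(-1 - 6) = 1170*(-7) = -8190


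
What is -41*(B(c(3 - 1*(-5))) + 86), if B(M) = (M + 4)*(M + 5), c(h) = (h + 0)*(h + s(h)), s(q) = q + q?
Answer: -1586618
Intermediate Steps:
s(q) = 2*q
c(h) = 3*h**2 (c(h) = (h + 0)*(h + 2*h) = h*(3*h) = 3*h**2)
B(M) = (4 + M)*(5 + M)
-41*(B(c(3 - 1*(-5))) + 86) = -41*((20 + (3*(3 - 1*(-5))**2)**2 + 9*(3*(3 - 1*(-5))**2)) + 86) = -41*((20 + (3*(3 + 5)**2)**2 + 9*(3*(3 + 5)**2)) + 86) = -41*((20 + (3*8**2)**2 + 9*(3*8**2)) + 86) = -41*((20 + (3*64)**2 + 9*(3*64)) + 86) = -41*((20 + 192**2 + 9*192) + 86) = -41*((20 + 36864 + 1728) + 86) = -41*(38612 + 86) = -41*38698 = -1586618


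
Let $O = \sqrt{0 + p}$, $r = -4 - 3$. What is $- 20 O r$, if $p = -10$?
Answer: $140 i \sqrt{10} \approx 442.72 i$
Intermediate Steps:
$r = -7$ ($r = -4 - 3 = -7$)
$O = i \sqrt{10}$ ($O = \sqrt{0 - 10} = \sqrt{-10} = i \sqrt{10} \approx 3.1623 i$)
$- 20 O r = - 20 i \sqrt{10} \left(-7\right) = 140 i \sqrt{10}$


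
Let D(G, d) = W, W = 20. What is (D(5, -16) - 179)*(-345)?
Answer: 54855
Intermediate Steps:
D(G, d) = 20
(D(5, -16) - 179)*(-345) = (20 - 179)*(-345) = -159*(-345) = 54855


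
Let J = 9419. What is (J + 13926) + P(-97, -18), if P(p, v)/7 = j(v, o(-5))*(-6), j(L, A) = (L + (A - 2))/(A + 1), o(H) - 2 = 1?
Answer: 47047/2 ≈ 23524.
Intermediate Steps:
o(H) = 3 (o(H) = 2 + 1 = 3)
j(L, A) = (-2 + A + L)/(1 + A) (j(L, A) = (L + (-2 + A))/(1 + A) = (-2 + A + L)/(1 + A))
P(p, v) = -21/2 - 21*v/2 (P(p, v) = 7*(((-2 + 3 + v)/(1 + 3))*(-6)) = 7*(((1 + v)/4)*(-6)) = 7*((¼ + v/4)*(-6)) = 7*(-3/2 - 3*v/2) = -21/2 - 21*v/2)
(J + 13926) + P(-97, -18) = (9419 + 13926) + (-21/2 - 21/2*(-18)) = 23345 + (-21/2 + 189) = 23345 + 357/2 = 47047/2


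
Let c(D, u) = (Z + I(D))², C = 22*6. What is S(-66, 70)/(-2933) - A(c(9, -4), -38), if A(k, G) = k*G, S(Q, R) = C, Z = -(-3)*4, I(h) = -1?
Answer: 13485802/2933 ≈ 4598.0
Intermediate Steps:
C = 132
Z = 12 (Z = -1*(-12) = 12)
c(D, u) = 121 (c(D, u) = (12 - 1)² = 11² = 121)
S(Q, R) = 132
A(k, G) = G*k
S(-66, 70)/(-2933) - A(c(9, -4), -38) = 132/(-2933) - (-38)*121 = 132*(-1/2933) - 1*(-4598) = -132/2933 + 4598 = 13485802/2933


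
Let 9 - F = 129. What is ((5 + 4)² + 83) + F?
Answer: 44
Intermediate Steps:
F = -120 (F = 9 - 1*129 = 9 - 129 = -120)
((5 + 4)² + 83) + F = ((5 + 4)² + 83) - 120 = (9² + 83) - 120 = (81 + 83) - 120 = 164 - 120 = 44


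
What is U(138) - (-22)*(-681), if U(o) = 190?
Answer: -14792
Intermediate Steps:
U(138) - (-22)*(-681) = 190 - (-22)*(-681) = 190 - 1*14982 = 190 - 14982 = -14792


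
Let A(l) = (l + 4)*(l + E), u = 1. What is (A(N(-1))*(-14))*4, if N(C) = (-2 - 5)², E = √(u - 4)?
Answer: -145432 - 2968*I*√3 ≈ -1.4543e+5 - 5140.7*I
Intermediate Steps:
E = I*√3 (E = √(1 - 4) = √(-3) = I*√3 ≈ 1.732*I)
N(C) = 49 (N(C) = (-7)² = 49)
A(l) = (4 + l)*(l + I*√3) (A(l) = (l + 4)*(l + I*√3) = (4 + l)*(l + I*√3))
(A(N(-1))*(-14))*4 = ((49² + 4*49 + 4*I*√3 + I*49*√3)*(-14))*4 = ((2401 + 196 + 4*I*√3 + 49*I*√3)*(-14))*4 = ((2597 + 53*I*√3)*(-14))*4 = (-36358 - 742*I*√3)*4 = -145432 - 2968*I*√3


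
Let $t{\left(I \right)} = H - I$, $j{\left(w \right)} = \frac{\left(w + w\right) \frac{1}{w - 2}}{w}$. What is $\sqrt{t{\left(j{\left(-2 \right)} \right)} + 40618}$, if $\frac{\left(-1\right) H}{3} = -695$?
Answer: $\frac{7 \sqrt{3486}}{2} \approx 206.65$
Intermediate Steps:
$H = 2085$ ($H = \left(-3\right) \left(-695\right) = 2085$)
$j{\left(w \right)} = \frac{2}{-2 + w}$ ($j{\left(w \right)} = \frac{2 w \frac{1}{-2 + w}}{w} = \frac{2}{-2 + w}$)
$t{\left(I \right)} = 2085 - I$
$\sqrt{t{\left(j{\left(-2 \right)} \right)} + 40618} = \sqrt{\left(2085 - \frac{2}{-2 - 2}\right) + 40618} = \sqrt{\left(2085 - \frac{2}{-4}\right) + 40618} = \sqrt{\left(2085 - 2 \left(- \frac{1}{4}\right)\right) + 40618} = \sqrt{\left(2085 - - \frac{1}{2}\right) + 40618} = \sqrt{\left(2085 + \frac{1}{2}\right) + 40618} = \sqrt{\frac{4171}{2} + 40618} = \sqrt{\frac{85407}{2}} = \frac{7 \sqrt{3486}}{2}$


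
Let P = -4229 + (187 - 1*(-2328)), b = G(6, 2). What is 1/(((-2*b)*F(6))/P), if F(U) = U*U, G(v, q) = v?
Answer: 857/216 ≈ 3.9676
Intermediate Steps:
b = 6
F(U) = U**2
P = -1714 (P = -4229 + (187 + 2328) = -4229 + 2515 = -1714)
1/(((-2*b)*F(6))/P) = 1/((-2*6*6**2)/(-1714)) = 1/(-12*36*(-1/1714)) = 1/(-432*(-1/1714)) = 1/(216/857) = 857/216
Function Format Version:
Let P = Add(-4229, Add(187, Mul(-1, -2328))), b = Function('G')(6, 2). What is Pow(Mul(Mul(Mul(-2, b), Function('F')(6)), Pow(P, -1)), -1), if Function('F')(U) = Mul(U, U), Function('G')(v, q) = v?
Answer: Rational(857, 216) ≈ 3.9676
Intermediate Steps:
b = 6
Function('F')(U) = Pow(U, 2)
P = -1714 (P = Add(-4229, Add(187, 2328)) = Add(-4229, 2515) = -1714)
Pow(Mul(Mul(Mul(-2, b), Function('F')(6)), Pow(P, -1)), -1) = Pow(Mul(Mul(Mul(-2, 6), Pow(6, 2)), Pow(-1714, -1)), -1) = Pow(Mul(Mul(-12, 36), Rational(-1, 1714)), -1) = Pow(Mul(-432, Rational(-1, 1714)), -1) = Pow(Rational(216, 857), -1) = Rational(857, 216)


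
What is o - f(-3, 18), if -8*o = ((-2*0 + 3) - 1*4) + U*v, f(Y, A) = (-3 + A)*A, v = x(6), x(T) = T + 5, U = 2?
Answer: -2181/8 ≈ -272.63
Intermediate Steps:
x(T) = 5 + T
v = 11 (v = 5 + 6 = 11)
f(Y, A) = A*(-3 + A)
o = -21/8 (o = -(((-2*0 + 3) - 1*4) + 2*11)/8 = -(((0 + 3) - 4) + 22)/8 = -((3 - 4) + 22)/8 = -(-1 + 22)/8 = -⅛*21 = -21/8 ≈ -2.6250)
o - f(-3, 18) = -21/8 - 18*(-3 + 18) = -21/8 - 18*15 = -21/8 - 1*270 = -21/8 - 270 = -2181/8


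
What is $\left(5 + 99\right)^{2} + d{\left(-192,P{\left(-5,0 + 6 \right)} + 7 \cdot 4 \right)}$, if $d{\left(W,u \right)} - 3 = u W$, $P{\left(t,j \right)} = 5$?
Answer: $4483$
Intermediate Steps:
$d{\left(W,u \right)} = 3 + W u$ ($d{\left(W,u \right)} = 3 + u W = 3 + W u$)
$\left(5 + 99\right)^{2} + d{\left(-192,P{\left(-5,0 + 6 \right)} + 7 \cdot 4 \right)} = \left(5 + 99\right)^{2} + \left(3 - 192 \left(5 + 7 \cdot 4\right)\right) = 104^{2} + \left(3 - 192 \left(5 + 28\right)\right) = 10816 + \left(3 - 6336\right) = 10816 - 6333 = 4483$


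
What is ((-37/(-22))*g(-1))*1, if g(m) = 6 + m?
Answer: 185/22 ≈ 8.4091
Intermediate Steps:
((-37/(-22))*g(-1))*1 = ((-37/(-22))*(6 - 1))*1 = (-37*(-1/22)*5)*1 = ((37/22)*5)*1 = (185/22)*1 = 185/22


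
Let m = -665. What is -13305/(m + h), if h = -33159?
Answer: 13305/33824 ≈ 0.39336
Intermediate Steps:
-13305/(m + h) = -13305/(-665 - 33159) = -13305/(-33824) = -13305*(-1/33824) = 13305/33824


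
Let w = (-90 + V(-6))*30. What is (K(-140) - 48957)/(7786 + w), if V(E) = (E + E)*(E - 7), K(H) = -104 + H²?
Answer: -29461/9766 ≈ -3.0167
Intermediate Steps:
V(E) = 2*E*(-7 + E) (V(E) = (2*E)*(-7 + E) = 2*E*(-7 + E))
w = 1980 (w = (-90 + 2*(-6)*(-7 - 6))*30 = (-90 + 2*(-6)*(-13))*30 = (-90 + 156)*30 = 66*30 = 1980)
(K(-140) - 48957)/(7786 + w) = ((-104 + (-140)²) - 48957)/(7786 + 1980) = ((-104 + 19600) - 48957)/9766 = (19496 - 48957)*(1/9766) = -29461*1/9766 = -29461/9766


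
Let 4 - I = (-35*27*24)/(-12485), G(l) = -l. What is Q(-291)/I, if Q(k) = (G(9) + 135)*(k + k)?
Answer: -45777501/1363 ≈ -33586.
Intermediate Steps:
I = 5452/2497 (I = 4 - -35*27*24/(-12485) = 4 - (-945*24)*(-1)/12485 = 4 - (-22680)*(-1)/12485 = 4 - 1*4536/2497 = 4 - 4536/2497 = 5452/2497 ≈ 2.1834)
Q(k) = 252*k (Q(k) = (-1*9 + 135)*(k + k) = (-9 + 135)*(2*k) = 126*(2*k) = 252*k)
Q(-291)/I = (252*(-291))/(5452/2497) = -73332*2497/5452 = -45777501/1363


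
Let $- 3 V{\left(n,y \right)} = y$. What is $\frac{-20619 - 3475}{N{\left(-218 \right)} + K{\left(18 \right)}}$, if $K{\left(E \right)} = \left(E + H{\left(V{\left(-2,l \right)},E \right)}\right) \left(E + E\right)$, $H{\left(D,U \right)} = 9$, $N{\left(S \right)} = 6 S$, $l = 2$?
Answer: $\frac{1721}{24} \approx 71.708$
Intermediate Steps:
$V{\left(n,y \right)} = - \frac{y}{3}$
$K{\left(E \right)} = 2 E \left(9 + E\right)$ ($K{\left(E \right)} = \left(E + 9\right) \left(E + E\right) = \left(9 + E\right) 2 E = 2 E \left(9 + E\right)$)
$\frac{-20619 - 3475}{N{\left(-218 \right)} + K{\left(18 \right)}} = \frac{-20619 - 3475}{6 \left(-218\right) + 2 \cdot 18 \left(9 + 18\right)} = - \frac{24094}{-1308 + 2 \cdot 18 \cdot 27} = - \frac{24094}{-1308 + 972} = - \frac{24094}{-336} = \left(-24094\right) \left(- \frac{1}{336}\right) = \frac{1721}{24}$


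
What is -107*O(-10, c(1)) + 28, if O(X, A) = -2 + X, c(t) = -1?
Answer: 1312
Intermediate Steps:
-107*O(-10, c(1)) + 28 = -107*(-2 - 10) + 28 = -107*(-12) + 28 = 1284 + 28 = 1312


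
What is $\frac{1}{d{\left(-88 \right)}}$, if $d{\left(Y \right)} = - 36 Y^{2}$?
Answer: $- \frac{1}{278784} \approx -3.587 \cdot 10^{-6}$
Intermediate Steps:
$\frac{1}{d{\left(-88 \right)}} = \frac{1}{\left(-36\right) \left(-88\right)^{2}} = \frac{1}{\left(-36\right) 7744} = \frac{1}{-278784} = - \frac{1}{278784}$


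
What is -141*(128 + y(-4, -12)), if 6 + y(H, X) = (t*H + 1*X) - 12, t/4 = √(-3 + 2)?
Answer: -13818 + 2256*I ≈ -13818.0 + 2256.0*I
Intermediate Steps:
t = 4*I (t = 4*√(-3 + 2) = 4*√(-1) = 4*I ≈ 4.0*I)
y(H, X) = -18 + X + 4*I*H (y(H, X) = -6 + (((4*I)*H + 1*X) - 12) = -6 + ((4*I*H + X) - 12) = -6 + ((X + 4*I*H) - 12) = -6 + (-12 + X + 4*I*H) = -18 + X + 4*I*H)
-141*(128 + y(-4, -12)) = -141*(128 + (-18 - 12 + 4*I*(-4))) = -141*(128 + (-18 - 12 - 16*I)) = -141*(128 + (-30 - 16*I)) = -141*(98 - 16*I) = -13818 + 2256*I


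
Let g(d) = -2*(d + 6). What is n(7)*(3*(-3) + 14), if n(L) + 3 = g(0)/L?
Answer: -165/7 ≈ -23.571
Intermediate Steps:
g(d) = -12 - 2*d (g(d) = -2*(6 + d) = -12 - 2*d)
n(L) = -3 - 12/L (n(L) = -3 + (-12 - 2*0)/L = -3 + (-12 + 0)/L = -3 - 12/L)
n(7)*(3*(-3) + 14) = (-3 - 12/7)*(3*(-3) + 14) = (-3 - 12*⅐)*(-9 + 14) = (-3 - 12/7)*5 = -33/7*5 = -165/7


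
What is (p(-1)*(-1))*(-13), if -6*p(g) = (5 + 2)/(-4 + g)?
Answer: 91/30 ≈ 3.0333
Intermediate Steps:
p(g) = -7/(6*(-4 + g)) (p(g) = -(5 + 2)/(6*(-4 + g)) = -7/(6*(-4 + g)))
(p(-1)*(-1))*(-13) = (-7/(-24 + 6*(-1))*(-1))*(-13) = (-7/(-24 - 6)*(-1))*(-13) = (-7/(-30)*(-1))*(-13) = (-7*(-1/30)*(-1))*(-13) = ((7/30)*(-1))*(-13) = -7/30*(-13) = 91/30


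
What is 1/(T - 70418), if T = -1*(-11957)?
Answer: -1/58461 ≈ -1.7105e-5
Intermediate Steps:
T = 11957
1/(T - 70418) = 1/(11957 - 70418) = 1/(-58461) = -1/58461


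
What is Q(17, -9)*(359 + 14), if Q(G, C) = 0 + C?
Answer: -3357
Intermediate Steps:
Q(G, C) = C
Q(17, -9)*(359 + 14) = -9*(359 + 14) = -9*373 = -3357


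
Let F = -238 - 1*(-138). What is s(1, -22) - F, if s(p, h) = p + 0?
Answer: 101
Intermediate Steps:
F = -100 (F = -238 + 138 = -100)
s(p, h) = p
s(1, -22) - F = 1 - 1*(-100) = 1 + 100 = 101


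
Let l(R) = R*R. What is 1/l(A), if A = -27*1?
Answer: 1/729 ≈ 0.0013717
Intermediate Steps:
A = -27
l(R) = R**2
1/l(A) = 1/((-27)**2) = 1/729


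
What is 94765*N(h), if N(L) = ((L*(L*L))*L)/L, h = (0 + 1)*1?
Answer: 94765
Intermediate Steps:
h = 1 (h = 1*1 = 1)
N(L) = L**3 (N(L) = ((L*L**2)*L)/L = (L**3*L)/L = L**4/L = L**3)
94765*N(h) = 94765*1**3 = 94765*1 = 94765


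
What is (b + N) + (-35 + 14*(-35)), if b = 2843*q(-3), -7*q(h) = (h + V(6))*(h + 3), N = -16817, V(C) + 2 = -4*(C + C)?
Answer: -17342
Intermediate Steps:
V(C) = -2 - 8*C (V(C) = -2 - 4*(C + C) = -2 - 8*C)
q(h) = -(-50 + h)*(3 + h)/7 (q(h) = -(h + (-2 - 8*6))*(h + 3)/7 = -(h + (-2 - 48))*(3 + h)/7 = -(h - 50)*(3 + h)/7 = -(-50 + h)*(3 + h)/7)
b = 0 (b = 2843*(150/7 - ⅐*(-3)² + (47/7)*(-3)) = 2843*(150/7 - ⅐*9 - 141/7) = 2843*(150/7 - 9/7 - 141/7) = 2843*0 = 0)
(b + N) + (-35 + 14*(-35)) = (0 - 16817) + (-35 + 14*(-35)) = -16817 + (-35 - 490) = -16817 - 525 = -17342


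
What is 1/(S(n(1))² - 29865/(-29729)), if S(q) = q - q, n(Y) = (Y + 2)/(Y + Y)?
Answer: 29729/29865 ≈ 0.99545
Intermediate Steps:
n(Y) = (2 + Y)/(2*Y) (n(Y) = (2 + Y)/((2*Y)) = (2 + Y)*(1/(2*Y)) = (2 + Y)/(2*Y))
S(q) = 0
1/(S(n(1))² - 29865/(-29729)) = 1/(0² - 29865/(-29729)) = 1/(0 - 29865*(-1/29729)) = 1/(0 + 29865/29729) = 1/(29865/29729) = 29729/29865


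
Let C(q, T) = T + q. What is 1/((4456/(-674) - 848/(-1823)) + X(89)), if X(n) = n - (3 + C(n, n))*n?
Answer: -614351/9845678888 ≈ -6.2398e-5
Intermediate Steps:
X(n) = n - n*(3 + 2*n) (X(n) = n - (3 + (n + n))*n = n - (3 + 2*n)*n = n - n*(3 + 2*n))
1/((4456/(-674) - 848/(-1823)) + X(89)) = 1/((4456/(-674) - 848/(-1823)) - 2*89*(1 + 89)) = 1/((4456*(-1/674) - 848*(-1/1823)) - 2*89*90) = 1/((-2228/337 + 848/1823) - 16020) = 1/(-3775868/614351 - 16020) = 1/(-9845678888/614351) = -614351/9845678888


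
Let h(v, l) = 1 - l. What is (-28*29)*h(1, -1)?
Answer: -1624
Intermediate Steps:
(-28*29)*h(1, -1) = (-28*29)*(1 - 1*(-1)) = -812*(1 + 1) = -812*2 = -1624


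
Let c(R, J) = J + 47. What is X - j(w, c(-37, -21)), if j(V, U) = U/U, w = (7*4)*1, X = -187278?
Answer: -187279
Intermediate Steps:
c(R, J) = 47 + J
w = 28 (w = 28*1 = 28)
j(V, U) = 1
X - j(w, c(-37, -21)) = -187278 - 1*1 = -187278 - 1 = -187279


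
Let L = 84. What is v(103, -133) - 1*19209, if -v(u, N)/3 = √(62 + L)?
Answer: -19209 - 3*√146 ≈ -19245.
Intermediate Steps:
v(u, N) = -3*√146 (v(u, N) = -3*√(62 + 84) = -3*√146)
v(103, -133) - 1*19209 = -3*√146 - 1*19209 = -3*√146 - 19209 = -19209 - 3*√146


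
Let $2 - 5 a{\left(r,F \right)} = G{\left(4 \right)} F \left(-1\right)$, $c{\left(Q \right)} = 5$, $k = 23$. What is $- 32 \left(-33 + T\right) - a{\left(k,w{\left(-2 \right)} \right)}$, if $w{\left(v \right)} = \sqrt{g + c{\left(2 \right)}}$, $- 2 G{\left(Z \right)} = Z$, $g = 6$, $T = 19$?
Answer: $\frac{2238}{5} + \frac{2 \sqrt{11}}{5} \approx 448.93$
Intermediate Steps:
$G{\left(Z \right)} = - \frac{Z}{2}$
$w{\left(v \right)} = \sqrt{11}$ ($w{\left(v \right)} = \sqrt{6 + 5} = \sqrt{11}$)
$a{\left(r,F \right)} = \frac{2}{5} - \frac{2 F}{5}$ ($a{\left(r,F \right)} = \frac{2}{5} - \frac{\left(- \frac{1}{2}\right) 4 F \left(-1\right)}{5} = \frac{2}{5} - \frac{- 2 F \left(-1\right)}{5} = \frac{2}{5} - \frac{2 F}{5}$)
$- 32 \left(-33 + T\right) - a{\left(k,w{\left(-2 \right)} \right)} = - 32 \left(-33 + 19\right) - \left(\frac{2}{5} - \frac{2 \sqrt{11}}{5}\right) = \left(-32\right) \left(-14\right) - \left(\frac{2}{5} - \frac{2 \sqrt{11}}{5}\right) = 448 - \left(\frac{2}{5} - \frac{2 \sqrt{11}}{5}\right) = \frac{2238}{5} + \frac{2 \sqrt{11}}{5}$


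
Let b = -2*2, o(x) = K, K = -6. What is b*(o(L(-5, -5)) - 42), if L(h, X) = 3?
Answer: 192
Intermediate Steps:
o(x) = -6
b = -4
b*(o(L(-5, -5)) - 42) = -4*(-6 - 42) = -4*(-48) = 192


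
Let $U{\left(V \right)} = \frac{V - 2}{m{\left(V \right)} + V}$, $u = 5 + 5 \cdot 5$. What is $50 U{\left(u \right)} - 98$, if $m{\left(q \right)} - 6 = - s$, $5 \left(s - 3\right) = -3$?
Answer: $- \frac{169}{3} \approx -56.333$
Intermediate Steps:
$s = \frac{12}{5}$ ($s = 3 + \frac{1}{5} \left(-3\right) = 3 - \frac{3}{5} = \frac{12}{5} \approx 2.4$)
$u = 30$ ($u = 5 + 25 = 30$)
$m{\left(q \right)} = \frac{18}{5}$ ($m{\left(q \right)} = 6 - \frac{12}{5} = \frac{18}{5}$)
$U{\left(V \right)} = \frac{-2 + V}{\frac{18}{5} + V}$ ($U{\left(V \right)} = \frac{V - 2}{\frac{18}{5} + V} = \frac{-2 + V}{\frac{18}{5} + V}$)
$50 U{\left(u \right)} - 98 = 50 \frac{5 \left(-2 + 30\right)}{18 + 5 \cdot 30} - 98 = 50 \cdot 5 \frac{1}{18 + 150} \cdot 28 - 98 = 50 \cdot 5 \cdot \frac{1}{168} \cdot 28 - 98 = 50 \cdot \frac{5}{6} - 98 = \frac{125}{3} - 98 = - \frac{169}{3}$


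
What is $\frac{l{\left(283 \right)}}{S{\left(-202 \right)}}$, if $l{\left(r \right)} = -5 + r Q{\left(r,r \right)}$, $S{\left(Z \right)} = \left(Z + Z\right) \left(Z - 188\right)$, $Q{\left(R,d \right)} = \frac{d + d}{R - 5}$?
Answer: $\frac{39697}{10950420} \approx 0.0036252$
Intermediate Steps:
$Q{\left(R,d \right)} = \frac{2 d}{-5 + R}$
$S{\left(Z \right)} = 2 Z \left(-188 + Z\right)$
$l{\left(r \right)} = -5 + \frac{2 r^{2}}{-5 + r}$ ($l{\left(r \right)} = -5 + r \frac{2 r}{-5 + r} = -5 + \frac{2 r^{2}}{-5 + r}$)
$\frac{l{\left(283 \right)}}{S{\left(-202 \right)}} = \frac{\frac{1}{-5 + 283} \left(25 - 1415 + 2 \cdot 283^{2}\right)}{2 \left(-202\right) \left(-188 - 202\right)} = \frac{\frac{1}{278} \left(25 - 1415 + 2 \cdot 80089\right)}{2 \left(-202\right) \left(-390\right)} = \frac{\frac{1}{278} \left(25 - 1415 + 160178\right)}{157560} = \frac{1}{278} \cdot 158788 \cdot \frac{1}{157560} = \frac{79394}{139} \cdot \frac{1}{157560} = \frac{39697}{10950420}$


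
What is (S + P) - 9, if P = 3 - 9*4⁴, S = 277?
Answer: -2033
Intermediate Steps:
P = -2301 (P = 3 - 9*256 = 3 - 2304 = -2301)
(S + P) - 9 = (277 - 2301) - 9 = -2024 - 9 = -2033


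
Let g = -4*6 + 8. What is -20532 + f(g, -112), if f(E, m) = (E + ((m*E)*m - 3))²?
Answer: 40289702197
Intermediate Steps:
g = -16 (g = -24 + 8 = -16)
f(E, m) = (-3 + E + E*m²)² (f(E, m) = (E + ((E*m)*m - 3))² = (E + (E*m² - 3))² = (E + (-3 + E*m²))² = (-3 + E + E*m²)²)
-20532 + f(g, -112) = -20532 + (-3 - 16 - 16*(-112)²)² = -20532 + (-3 - 16 - 16*12544)² = -20532 + (-3 - 16 - 200704)² = -20532 + (-200723)² = -20532 + 40289722729 = 40289702197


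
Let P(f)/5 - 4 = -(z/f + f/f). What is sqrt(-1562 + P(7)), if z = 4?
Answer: I*sqrt(75943)/7 ≈ 39.368*I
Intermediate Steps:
P(f) = 15 - 20/f (P(f) = 20 + 5*(-(4/f + f/f)) = 20 + 5*(-(4/f + 1)) = 20 + 5*(-(1 + 4/f)) = 20 + 5*(-1 - 4/f) = 20 + (-5 - 20/f) = 15 - 20/f)
sqrt(-1562 + P(7)) = sqrt(-1562 + (15 - 20/7)) = sqrt(-1562 + 85/7) = sqrt(-10849/7) = I*sqrt(75943)/7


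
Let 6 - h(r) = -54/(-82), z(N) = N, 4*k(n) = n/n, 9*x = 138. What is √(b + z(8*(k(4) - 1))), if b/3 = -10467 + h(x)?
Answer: I*√52768230/41 ≈ 177.18*I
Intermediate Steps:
x = 46/3 (x = (⅑)*138 = 46/3 ≈ 15.333)
k(n) = ¼ (k(n) = (n/n)/4 = (¼)*1 = ¼)
h(r) = 219/41 (h(r) = 6 - (-54)/(-82) = 6 - (-54)*(-1)/82 = 6 - 1*27/41 = 6 - 27/41 = 219/41)
b = -1286784/41 (b = 3*(-10467 + 219/41) = 3*(-428928/41) = -1286784/41 ≈ -31385.)
√(b + z(8*(k(4) - 1))) = √(-1286784/41 + 8*(¼ - 1)) = √(-1286784/41 + 8*(-¾)) = √(-1286784/41 - 6) = √(-1287030/41) = I*√52768230/41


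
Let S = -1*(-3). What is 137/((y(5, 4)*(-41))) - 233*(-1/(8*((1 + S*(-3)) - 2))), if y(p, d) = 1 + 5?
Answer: -34139/9840 ≈ -3.4694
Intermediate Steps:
S = 3
y(p, d) = 6
137/((y(5, 4)*(-41))) - 233*(-1/(8*((1 + S*(-3)) - 2))) = 137/((6*(-41))) - 233*(-1/(8*((1 + 3*(-3)) - 2))) = 137/(-246) - 233*(-1/(8*((1 - 9) - 2))) = 137*(-1/246) - 233*(-1/(8*(-8 - 2))) = -137/246 - 233/((-8*(-10))) = -137/246 - 233/80 = -34139/9840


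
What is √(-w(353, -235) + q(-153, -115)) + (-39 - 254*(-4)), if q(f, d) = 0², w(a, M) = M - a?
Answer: 977 + 14*√3 ≈ 1001.2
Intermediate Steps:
q(f, d) = 0
√(-w(353, -235) + q(-153, -115)) + (-39 - 254*(-4)) = √(-(-235 - 1*353) + 0) + (-39 - 254*(-4)) = √(-(-235 - 353) + 0) + (-39 + 1016) = √(-1*(-588) + 0) + 977 = √(588 + 0) + 977 = √588 + 977 = 14*√3 + 977 = 977 + 14*√3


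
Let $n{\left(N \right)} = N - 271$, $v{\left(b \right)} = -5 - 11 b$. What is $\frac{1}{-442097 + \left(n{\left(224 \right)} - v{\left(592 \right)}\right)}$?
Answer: $- \frac{1}{435627} \approx -2.2955 \cdot 10^{-6}$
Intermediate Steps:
$n{\left(N \right)} = -271 + N$ ($n{\left(N \right)} = N - 271 = -271 + N$)
$\frac{1}{-442097 + \left(n{\left(224 \right)} - v{\left(592 \right)}\right)} = \frac{1}{-442097 + \left(\left(-271 + 224\right) - \left(-5 - 6512\right)\right)} = \frac{1}{-442097 - -6470} = \frac{1}{-442097 + \left(-47 + 6517\right)} = \frac{1}{-442097 + 6470} = \frac{1}{-435627} = - \frac{1}{435627}$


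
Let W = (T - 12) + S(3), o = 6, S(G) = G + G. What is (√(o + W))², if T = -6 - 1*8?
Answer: -14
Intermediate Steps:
S(G) = 2*G
T = -14 (T = -6 - 8 = -14)
W = -20 (W = (-14 - 12) + 2*3 = -26 + 6 = -20)
(√(o + W))² = (√(6 - 20))² = (√(-14))² = (I*√14)² = -14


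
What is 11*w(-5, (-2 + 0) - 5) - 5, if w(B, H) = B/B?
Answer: 6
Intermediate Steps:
w(B, H) = 1
11*w(-5, (-2 + 0) - 5) - 5 = 11*1 - 5 = 11 - 5 = 6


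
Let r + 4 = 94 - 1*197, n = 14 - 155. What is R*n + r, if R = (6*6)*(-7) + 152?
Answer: 13993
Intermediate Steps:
n = -141
r = -107 (r = -4 + (94 - 1*197) = -4 + (94 - 197) = -4 - 103 = -107)
R = -100 (R = 36*(-7) + 152 = -252 + 152 = -100)
R*n + r = -100*(-141) - 107 = 14100 - 107 = 13993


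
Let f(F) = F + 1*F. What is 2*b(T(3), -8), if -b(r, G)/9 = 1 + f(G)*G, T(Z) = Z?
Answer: -2322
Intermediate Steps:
f(F) = 2*F (f(F) = F + F = 2*F)
b(r, G) = -9 - 18*G² (b(r, G) = -9*(1 + (2*G)*G) = -9*(1 + 2*G²) = -9 - 18*G²)
2*b(T(3), -8) = 2*(-9 - 18*(-8)²) = 2*(-9 - 18*64) = 2*(-9 - 1152) = 2*(-1161) = -2322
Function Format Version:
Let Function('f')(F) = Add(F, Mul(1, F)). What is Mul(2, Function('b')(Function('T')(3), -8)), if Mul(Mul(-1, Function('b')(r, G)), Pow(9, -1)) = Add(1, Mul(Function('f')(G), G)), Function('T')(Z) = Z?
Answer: -2322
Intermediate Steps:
Function('f')(F) = Mul(2, F) (Function('f')(F) = Add(F, F) = Mul(2, F))
Function('b')(r, G) = Add(-9, Mul(-18, Pow(G, 2))) (Function('b')(r, G) = Mul(-9, Add(1, Mul(Mul(2, G), G))) = Mul(-9, Add(1, Mul(2, Pow(G, 2)))) = Add(-9, Mul(-18, Pow(G, 2))))
Mul(2, Function('b')(Function('T')(3), -8)) = Mul(2, Add(-9, Mul(-18, Pow(-8, 2)))) = Mul(2, Add(-9, Mul(-18, 64))) = Mul(2, Add(-9, -1152)) = Mul(2, -1161) = -2322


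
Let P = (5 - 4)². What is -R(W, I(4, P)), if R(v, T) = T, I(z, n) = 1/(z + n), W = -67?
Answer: -⅕ ≈ -0.20000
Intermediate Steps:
P = 1 (P = 1² = 1)
I(z, n) = 1/(n + z)
-R(W, I(4, P)) = -1/(1 + 4) = -1/5 = -1*⅕ = -⅕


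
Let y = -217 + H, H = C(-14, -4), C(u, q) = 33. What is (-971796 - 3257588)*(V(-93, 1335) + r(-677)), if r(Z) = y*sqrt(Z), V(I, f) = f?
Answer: -5646227640 + 778206656*I*sqrt(677) ≈ -5.6462e+9 + 2.0248e+10*I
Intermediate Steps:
H = 33
y = -184 (y = -217 + 33 = -184)
r(Z) = -184*sqrt(Z)
(-971796 - 3257588)*(V(-93, 1335) + r(-677)) = (-971796 - 3257588)*(1335 - 184*I*sqrt(677)) = -4229384*(1335 - 184*I*sqrt(677)) = -5646227640 + 778206656*I*sqrt(677)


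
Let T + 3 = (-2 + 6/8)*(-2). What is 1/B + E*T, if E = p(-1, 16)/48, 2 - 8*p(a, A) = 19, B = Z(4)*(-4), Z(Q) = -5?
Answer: 277/3840 ≈ 0.072135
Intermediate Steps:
B = 20 (B = -5*(-4) = 20)
p(a, A) = -17/8 (p(a, A) = ¼ - ⅛*19 = ¼ - 19/8 = -17/8)
T = -½ (T = -3 + (-2 + 6/8)*(-2) = -3 + (-2 + 6*(⅛))*(-2) = -3 + (-2 + ¾)*(-2) = -3 - 5/4*(-2) = -3 + 5/2 = -½ ≈ -0.50000)
E = -17/384 (E = -17/8/48 = -17/8*1/48 = -17/384 ≈ -0.044271)
1/B + E*T = 1/20 - 17/384*(-½) = 1/20 + 17/768 = 277/3840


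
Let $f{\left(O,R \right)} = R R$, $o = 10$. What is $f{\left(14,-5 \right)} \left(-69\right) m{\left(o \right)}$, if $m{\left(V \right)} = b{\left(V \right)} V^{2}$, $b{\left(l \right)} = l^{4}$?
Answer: $-1725000000$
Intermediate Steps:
$f{\left(O,R \right)} = R^{2}$
$m{\left(V \right)} = V^{6}$ ($m{\left(V \right)} = V^{4} V^{2} = V^{6}$)
$f{\left(14,-5 \right)} \left(-69\right) m{\left(o \right)} = \left(-5\right)^{2} \left(-69\right) 10^{6} = 25 \left(-69\right) 1000000 = \left(-1725\right) 1000000 = -1725000000$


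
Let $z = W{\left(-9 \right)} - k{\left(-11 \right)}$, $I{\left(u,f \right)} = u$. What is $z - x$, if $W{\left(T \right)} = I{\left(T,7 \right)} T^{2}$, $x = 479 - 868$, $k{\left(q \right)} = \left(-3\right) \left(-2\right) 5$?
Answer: $-370$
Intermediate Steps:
$k{\left(q \right)} = 30$ ($k{\left(q \right)} = 6 \cdot 5 = 30$)
$x = -389$ ($x = 479 - 868 = -389$)
$W{\left(T \right)} = T^{3}$ ($W{\left(T \right)} = T T^{2} = T^{3}$)
$z = -759$ ($z = \left(-9\right)^{3} - 30 = -729 - 30 = -759$)
$z - x = -759 - -389 = -759 + 389 = -370$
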